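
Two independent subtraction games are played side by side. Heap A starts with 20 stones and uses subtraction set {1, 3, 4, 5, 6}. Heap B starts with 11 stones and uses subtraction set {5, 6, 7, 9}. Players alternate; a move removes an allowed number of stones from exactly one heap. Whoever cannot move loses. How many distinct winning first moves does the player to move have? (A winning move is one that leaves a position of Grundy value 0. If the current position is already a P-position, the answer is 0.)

3

Heap A, S = {1, 3, 4, 5, 6}:
G(0) = 0
G(1) = mex{0} = 1
G(2) = mex{1} = 0
G(3) = mex{0,0} = 1
G(4) = mex{1,1,0} = 2
G(5) = mex{2,0,1,0} = 3
G(6) = mex{3,1,0,1,0} = 2
G(7) = mex{2,2,1,0,1} = 3
G(8) = mex{3,3,2,1,0} = 4
G(9) = mex{4,2,3,2,1} = 0
G(10) = mex{0,3,2,3,2} = 1
G(11) = mex{1,4,3,2,3} = 0
G(12) = mex{0,0,4,3,2} = 1
G(13) = mex{1,1,0,4,3} = 2
G(14) = mex{2,0,1,0,4} = 3
G(15) = mex{3,1,0,1,0} = 2
G(16) = mex{2,2,1,0,1} = 3
G(17) = mex{3,3,2,1,0} = 4
G(18) = mex{4,2,3,2,1} = 0
G(19) = mex{0,3,2,3,2} = 1
G(20) = mex{1,4,3,2,3} = 0
G_A(20) = 0.
Heap B, S = {5, 6, 7, 9}:
n :  0  1  2  3  4  5  6  7  8  9 10 11
G :  0  0  0  0  0  1  1  1  1  1  2  2
G_B(11) = 2.
Combined Grundy value = 0 ⊕ 2 = 2.
A winning move leaves total XOR = 0, i.e. changes one component's Grundy value g to g ⊕ X where X is the current total.
Heap A: need g' = 0⊕2 = 2. Options: 20−1→G=1, 20−3→G=4, 20−4→G=3, 20−5→G=2, 20−6→G=3. Hits: 1.
Heap B: need g' = 2⊕2 = 0. Options: 11−5→G=1, 11−6→G=1, 11−7→G=0, 11−9→G=0. Hits: 2.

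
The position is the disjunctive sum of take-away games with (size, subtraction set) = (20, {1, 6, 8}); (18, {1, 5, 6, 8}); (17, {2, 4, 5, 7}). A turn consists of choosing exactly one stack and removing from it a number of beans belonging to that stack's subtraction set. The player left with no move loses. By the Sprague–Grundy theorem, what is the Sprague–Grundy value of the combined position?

Stack A, S = {1, 6, 8}:
n :  0  1  2  3  4  5  6  7  8  9 10 11 12 13 14 15 16 17 18 19 20
G :  0  1  0  1  0  1  2  0  1  0  1  0  1  2  0  1  0  1  0  1  2
G_A(20) = 2.
Stack B, S = {1, 5, 6, 8}:
G(0) = 0
G(1) = mex{0} = 1
G(2) = mex{1} = 0
G(3) = mex{0} = 1
G(4) = mex{1} = 0
G(5) = mex{0,0} = 1
G(6) = mex{1,1,0} = 2
G(7) = mex{2,0,1} = 3
G(8) = mex{3,1,0,0} = 2
G(9) = mex{2,0,1,1} = 3
G(10) = mex{3,1,0,0} = 2
G(11) = mex{2,2,1,1} = 0
G(12) = mex{0,3,2,0} = 1
G(13) = mex{1,2,3,1} = 0
G(14) = mex{0,3,2,2} = 1
G(15) = mex{1,2,3,3} = 0
G(16) = mex{0,0,2,2} = 1
G(17) = mex{1,1,0,3} = 2
G(18) = mex{2,0,1,2} = 3
G_B(18) = 3.
Stack C, S = {2, 4, 5, 7}:
n :  0  1  2  3  4  5  6  7  8  9 10 11 12 13 14 15 16 17
G :  0  0  1  1  2  2  3  3  4  0  0  1  1  2  2  3  3  4
G_C(17) = 4.
Combined Grundy value = 2 ⊕ 3 ⊕ 4 = 5.

5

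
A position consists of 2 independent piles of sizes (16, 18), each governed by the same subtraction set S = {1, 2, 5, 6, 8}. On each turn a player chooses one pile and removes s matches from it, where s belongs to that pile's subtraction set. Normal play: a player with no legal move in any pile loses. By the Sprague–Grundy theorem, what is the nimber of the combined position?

All piles use S = {1, 2, 5, 6, 8}:
G(0) = 0
G(1) = mex{0} = 1
G(2) = mex{1,0} = 2
G(3) = mex{2,1} = 0
G(4) = mex{0,2} = 1
G(5) = mex{1,0,0} = 2
G(6) = mex{2,1,1,0} = 3
G(7) = mex{3,2,2,1} = 0
G(8) = mex{0,3,0,2,0} = 1
G(9) = mex{1,0,1,0,1} = 2
G(10) = mex{2,1,2,1,2} = 0
G(11) = mex{0,2,3,2,0} = 1
G(12) = mex{1,0,0,3,1} = 2
G(13) = mex{2,1,1,0,2} = 3
G(14) = mex{3,2,2,1,3} = 0
G(15) = mex{0,3,0,2,0} = 1
G(16) = mex{1,0,1,0,1} = 2
G(17) = mex{2,1,2,1,2} = 0
G(18) = mex{0,2,3,2,0} = 1
Pile A: G(16) = 2.
Pile B: G(18) = 1.
Combined Grundy value = 2 ⊕ 1 = 3.

3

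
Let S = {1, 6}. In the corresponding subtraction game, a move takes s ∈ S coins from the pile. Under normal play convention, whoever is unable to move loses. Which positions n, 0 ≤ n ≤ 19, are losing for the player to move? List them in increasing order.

0, 2, 4, 7, 9, 11, 14, 16, 18

n :  0  1  2  3  4  5  6  7  8  9 10 11 12 13 14 15 16 17 18 19
G :  0  1  0  1  0  1  2  0  1  0  1  0  1  2  0  1  0  1  0  1
P-positions are exactly the n with G(n) = 0.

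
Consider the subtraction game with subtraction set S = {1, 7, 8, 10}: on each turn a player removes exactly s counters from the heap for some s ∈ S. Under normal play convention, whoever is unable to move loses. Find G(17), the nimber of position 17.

G(0) = 0
G(1) = mex{0} = 1
G(2) = mex{1} = 0
G(3) = mex{0} = 1
G(4) = mex{1} = 0
G(5) = mex{0} = 1
G(6) = mex{1} = 0
G(7) = mex{0,0} = 1
G(8) = mex{1,1,0} = 2
G(9) = mex{2,0,1} = 3
G(10) = mex{3,1,0,0} = 2
G(11) = mex{2,0,1,1} = 3
G(12) = mex{3,1,0,0} = 2
G(13) = mex{2,0,1,1} = 3
G(14) = mex{3,1,0,0} = 2
G(15) = mex{2,2,1,1} = 0
G(16) = mex{0,3,2,0} = 1
G(17) = mex{1,2,3,1} = 0

0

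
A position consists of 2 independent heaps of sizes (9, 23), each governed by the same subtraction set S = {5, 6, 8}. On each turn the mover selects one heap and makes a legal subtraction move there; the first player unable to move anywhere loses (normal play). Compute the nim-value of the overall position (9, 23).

All heaps use S = {5, 6, 8}:
G(0) = 0
G(1) = mex{} = 0
G(2) = mex{} = 0
G(3) = mex{} = 0
G(4) = mex{} = 0
G(5) = mex{0} = 1
G(6) = mex{0,0} = 1
G(7) = mex{0,0} = 1
G(8) = mex{0,0,0} = 1
G(9) = mex{0,0,0} = 1
G(10) = mex{1,0,0} = 2
G(11) = mex{1,1,0} = 2
G(12) = mex{1,1,0} = 2
G(13) = mex{1,1,1} = 0
G(14) = mex{1,1,1} = 0
G(15) = mex{2,1,1} = 0
G(16) = mex{2,2,1} = 0
G(17) = mex{2,2,1} = 0
G(18) = mex{0,2,2} = 1
G(19) = mex{0,0,2} = 1
G(20) = mex{0,0,2} = 1
G(21) = mex{0,0,0} = 1
G(22) = mex{0,0,0} = 1
G(23) = mex{1,0,0} = 2
Heap A: G(9) = 1.
Heap B: G(23) = 2.
Combined Grundy value = 1 ⊕ 2 = 3.

3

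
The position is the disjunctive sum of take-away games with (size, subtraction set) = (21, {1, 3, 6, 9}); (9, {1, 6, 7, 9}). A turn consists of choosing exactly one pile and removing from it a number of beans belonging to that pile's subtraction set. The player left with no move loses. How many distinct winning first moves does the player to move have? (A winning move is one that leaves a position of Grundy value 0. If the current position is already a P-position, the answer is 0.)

Pile A, S = {1, 3, 6, 9}:
G(0) = 0
G(1) = mex{0} = 1
G(2) = mex{1} = 0
G(3) = mex{0,0} = 1
G(4) = mex{1,1} = 0
G(5) = mex{0,0} = 1
G(6) = mex{1,1,0} = 2
G(7) = mex{2,0,1} = 3
G(8) = mex{3,1,0} = 2
G(9) = mex{2,2,1,0} = 3
G(10) = mex{3,3,0,1} = 2
G(11) = mex{2,2,1,0} = 3
G(12) = mex{3,3,2,1} = 0
G(13) = mex{0,2,3,0} = 1
G(14) = mex{1,3,2,1} = 0
G(15) = mex{0,0,3,2} = 1
G(16) = mex{1,1,2,3} = 0
G(17) = mex{0,0,3,2} = 1
G(18) = mex{1,1,0,3} = 2
G(19) = mex{2,0,1,2} = 3
G(20) = mex{3,1,0,3} = 2
G(21) = mex{2,2,1,0} = 3
G_A(21) = 3.
Pile B, S = {1, 6, 7, 9}:
n : 0 1 2 3 4 5 6 7 8 9
G : 0 1 0 1 0 1 2 3 2 3
G_B(9) = 3.
Combined Grundy value = 3 ⊕ 3 = 0.
A winning move leaves total XOR = 0, i.e. changes one component's Grundy value g to g ⊕ X where X is the current total.
Pile A: target g' = 3⊕0 = 3, but every legal move changes the Grundy value (mex property), so 0 moves.
Pile B: target g' = 3⊕0 = 3, but every legal move changes the Grundy value (mex property), so 0 moves.

0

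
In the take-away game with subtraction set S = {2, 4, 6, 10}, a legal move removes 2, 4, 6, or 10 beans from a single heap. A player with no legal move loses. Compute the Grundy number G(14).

G(0) = 0
G(1) = mex{} = 0
G(2) = mex{0} = 1
G(3) = mex{0} = 1
G(4) = mex{1,0} = 2
G(5) = mex{1,0} = 2
G(6) = mex{2,1,0} = 3
G(7) = mex{2,1,0} = 3
G(8) = mex{3,2,1} = 0
G(9) = mex{3,2,1} = 0
G(10) = mex{0,3,2,0} = 1
G(11) = mex{0,3,2,0} = 1
G(12) = mex{1,0,3,1} = 2
G(13) = mex{1,0,3,1} = 2
G(14) = mex{2,1,0,2} = 3

3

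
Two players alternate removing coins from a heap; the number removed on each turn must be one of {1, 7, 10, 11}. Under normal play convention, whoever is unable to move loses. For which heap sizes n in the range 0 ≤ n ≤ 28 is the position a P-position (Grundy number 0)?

G(0) = 0
G(1) = mex{0} = 1
G(2) = mex{1} = 0
G(3) = mex{0} = 1
G(4) = mex{1} = 0
G(5) = mex{0} = 1
G(6) = mex{1} = 0
G(7) = mex{0,0} = 1
G(8) = mex{1,1} = 0
G(9) = mex{0,0} = 1
G(10) = mex{1,1,0} = 2
G(11) = mex{2,0,1,0} = 3
G(12) = mex{3,1,0,1} = 2
G(13) = mex{2,0,1,0} = 3
G(14) = mex{3,1,0,1} = 2
G(15) = mex{2,0,1,0} = 3
G(16) = mex{3,1,0,1} = 2
G(17) = mex{2,2,1,0} = 3
G(18) = mex{3,3,0,1} = 2
G(19) = mex{2,2,1,0} = 3
G(20) = mex{3,3,2,1} = 0
G(21) = mex{0,2,3,2} = 1
G(22) = mex{1,3,2,3} = 0
G(23) = mex{0,2,3,2} = 1
G(24) = mex{1,3,2,3} = 0
G(25) = mex{0,2,3,2} = 1
G(26) = mex{1,3,2,3} = 0
G(27) = mex{0,0,3,2} = 1
G(28) = mex{1,1,2,3} = 0
P-positions are exactly the n with G(n) = 0.

0, 2, 4, 6, 8, 20, 22, 24, 26, 28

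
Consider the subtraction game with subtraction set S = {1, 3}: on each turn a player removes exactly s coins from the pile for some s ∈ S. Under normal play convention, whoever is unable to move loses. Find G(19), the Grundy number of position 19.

1

n :  0  1  2  3  4  5  6  7  8  9 10 11 12 13 14 15 16 17 18 19
G :  0  1  0  1  0  1  0  1  0  1  0  1  0  1  0  1  0  1  0  1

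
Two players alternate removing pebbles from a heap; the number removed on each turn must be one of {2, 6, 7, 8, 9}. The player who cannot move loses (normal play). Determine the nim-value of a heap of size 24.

G(0) = 0
G(1) = mex{} = 0
G(2) = mex{0} = 1
G(3) = mex{0} = 1
G(4) = mex{1} = 0
G(5) = mex{1} = 0
G(6) = mex{0,0} = 1
G(7) = mex{0,0,0} = 1
G(8) = mex{1,1,0,0} = 2
G(9) = mex{1,1,1,0,0} = 2
G(10) = mex{2,0,1,1,0} = 3
G(11) = mex{2,0,0,1,1} = 3
G(12) = mex{3,1,0,0,1} = 2
G(13) = mex{3,1,1,0,0} = 2
G(14) = mex{2,2,1,1,0} = 3
G(15) = mex{2,2,2,1,1} = 0
G(16) = mex{3,3,2,2,1} = 0
G(17) = mex{0,3,3,2,2} = 1
G(18) = mex{0,2,3,3,2} = 1
G(19) = mex{1,2,2,3,3} = 0
G(20) = mex{1,3,2,2,3} = 0
G(21) = mex{0,0,3,2,2} = 1
G(22) = mex{0,0,0,3,2} = 1
G(23) = mex{1,1,0,0,3} = 2
G(24) = mex{1,1,1,0,0} = 2

2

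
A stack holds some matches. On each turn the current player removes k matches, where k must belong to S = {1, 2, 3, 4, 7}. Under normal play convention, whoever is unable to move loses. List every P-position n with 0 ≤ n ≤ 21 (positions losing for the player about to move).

G(0) = 0
G(1) = mex{0} = 1
G(2) = mex{1,0} = 2
G(3) = mex{2,1,0} = 3
G(4) = mex{3,2,1,0} = 4
G(5) = mex{4,3,2,1} = 0
G(6) = mex{0,4,3,2} = 1
G(7) = mex{1,0,4,3,0} = 2
G(8) = mex{2,1,0,4,1} = 3
G(9) = mex{3,2,1,0,2} = 4
G(10) = mex{4,3,2,1,3} = 0
G(11) = mex{0,4,3,2,4} = 1
G(12) = mex{1,0,4,3,0} = 2
G(13) = mex{2,1,0,4,1} = 3
G(14) = mex{3,2,1,0,2} = 4
G(15) = mex{4,3,2,1,3} = 0
G(16) = mex{0,4,3,2,4} = 1
G(17) = mex{1,0,4,3,0} = 2
G(18) = mex{2,1,0,4,1} = 3
G(19) = mex{3,2,1,0,2} = 4
G(20) = mex{4,3,2,1,3} = 0
G(21) = mex{0,4,3,2,4} = 1
P-positions are exactly the n with G(n) = 0.

0, 5, 10, 15, 20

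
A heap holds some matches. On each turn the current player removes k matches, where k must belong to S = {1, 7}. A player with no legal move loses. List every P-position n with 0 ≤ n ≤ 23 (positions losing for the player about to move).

n :  0  1  2  3  4  5  6  7  8  9 10 11 12 13 14 15 16 17 18 19 20 21 22 23
G :  0  1  0  1  0  1  0  1  0  1  0  1  0  1  0  1  0  1  0  1  0  1  0  1
P-positions are exactly the n with G(n) = 0.

0, 2, 4, 6, 8, 10, 12, 14, 16, 18, 20, 22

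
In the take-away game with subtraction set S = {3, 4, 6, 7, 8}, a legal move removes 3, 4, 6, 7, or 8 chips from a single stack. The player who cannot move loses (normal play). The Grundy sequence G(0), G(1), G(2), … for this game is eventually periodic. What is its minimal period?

11

n :  0  1  2  3  4  5  6  7  8  9 10 11 12 13 14 15 16 17 18 19 20 21 22 23
G :  0  0  0  1  1  1  2  2  2  3  3  0  0  0  1  1  1  2  2  2  3  3  0  0
G(n+11) = G(n) holds for n = 0,…,7 (a full window of length max(S) = 8), so the sequence is purely periodic with period 11.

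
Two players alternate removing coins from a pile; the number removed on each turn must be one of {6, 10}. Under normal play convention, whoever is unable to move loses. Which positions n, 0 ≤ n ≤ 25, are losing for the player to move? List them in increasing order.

0, 1, 2, 3, 4, 5, 16, 17, 18, 19, 20, 21

G(0) = 0
G(1) = mex{} = 0
G(2) = mex{} = 0
G(3) = mex{} = 0
G(4) = mex{} = 0
G(5) = mex{} = 0
G(6) = mex{0} = 1
G(7) = mex{0} = 1
G(8) = mex{0} = 1
G(9) = mex{0} = 1
G(10) = mex{0,0} = 1
G(11) = mex{0,0} = 1
G(12) = mex{1,0} = 2
G(13) = mex{1,0} = 2
G(14) = mex{1,0} = 2
G(15) = mex{1,0} = 2
G(16) = mex{1,1} = 0
G(17) = mex{1,1} = 0
G(18) = mex{2,1} = 0
G(19) = mex{2,1} = 0
G(20) = mex{2,1} = 0
G(21) = mex{2,1} = 0
G(22) = mex{0,2} = 1
G(23) = mex{0,2} = 1
G(24) = mex{0,2} = 1
G(25) = mex{0,2} = 1
P-positions are exactly the n with G(n) = 0.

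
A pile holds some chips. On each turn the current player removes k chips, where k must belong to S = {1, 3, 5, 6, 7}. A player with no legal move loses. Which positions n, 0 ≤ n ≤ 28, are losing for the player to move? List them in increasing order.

0, 2, 4, 12, 14, 16, 24, 26, 28

n :  0  1  2  3  4  5  6  7  8  9 10 11 12 13 14 15 16 17 18 19 20 21 22 23 24 25 26 27 28
G :  0  1  0  1  0  1  2  3  2  3  2  3  0  1  0  1  0  1  2  3  2  3  2  3  0  1  0  1  0
P-positions are exactly the n with G(n) = 0.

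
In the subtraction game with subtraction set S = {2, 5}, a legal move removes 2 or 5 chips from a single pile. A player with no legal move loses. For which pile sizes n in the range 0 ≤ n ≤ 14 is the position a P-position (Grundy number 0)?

n :  0  1  2  3  4  5  6  7  8  9 10 11 12 13 14
G :  0  0  1  1  0  2  1  0  0  1  1  0  2  1  0
P-positions are exactly the n with G(n) = 0.

0, 1, 4, 7, 8, 11, 14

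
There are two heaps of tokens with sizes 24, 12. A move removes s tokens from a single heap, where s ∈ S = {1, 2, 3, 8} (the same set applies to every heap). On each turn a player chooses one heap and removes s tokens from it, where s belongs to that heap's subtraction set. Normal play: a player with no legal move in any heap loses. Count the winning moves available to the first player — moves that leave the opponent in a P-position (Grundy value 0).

3

All heaps use S = {1, 2, 3, 8}:
G(0) = 0
G(1) = mex{0} = 1
G(2) = mex{1,0} = 2
G(3) = mex{2,1,0} = 3
G(4) = mex{3,2,1} = 0
G(5) = mex{0,3,2} = 1
G(6) = mex{1,0,3} = 2
G(7) = mex{2,1,0} = 3
G(8) = mex{3,2,1,0} = 4
G(9) = mex{4,3,2,1} = 0
G(10) = mex{0,4,3,2} = 1
G(11) = mex{1,0,4,3} = 2
G(12) = mex{2,1,0,0} = 3
G(13) = mex{3,2,1,1} = 0
G(14) = mex{0,3,2,2} = 1
G(15) = mex{1,0,3,3} = 2
G(16) = mex{2,1,0,4} = 3
G(17) = mex{3,2,1,0} = 4
G(18) = mex{4,3,2,1} = 0
G(19) = mex{0,4,3,2} = 1
G(20) = mex{1,0,4,3} = 2
G(21) = mex{2,1,0,0} = 3
G(22) = mex{3,2,1,1} = 0
G(23) = mex{0,3,2,2} = 1
G(24) = mex{1,0,3,3} = 2
Heap A: G(24) = 2.
Heap B: G(12) = 3.
Combined Grundy value = 2 ⊕ 3 = 1.
A winning move leaves total XOR = 0, i.e. changes one component's Grundy value g to g ⊕ X where X is the current total.
Heap A: need g' = 2⊕1 = 3. Options: 24−1→G=1, 24−2→G=0, 24−3→G=3, 24−8→G=3. Hits: 2.
Heap B: need g' = 3⊕1 = 2. Options: 12−1→G=2, 12−2→G=1, 12−3→G=0, 12−8→G=0. Hits: 1.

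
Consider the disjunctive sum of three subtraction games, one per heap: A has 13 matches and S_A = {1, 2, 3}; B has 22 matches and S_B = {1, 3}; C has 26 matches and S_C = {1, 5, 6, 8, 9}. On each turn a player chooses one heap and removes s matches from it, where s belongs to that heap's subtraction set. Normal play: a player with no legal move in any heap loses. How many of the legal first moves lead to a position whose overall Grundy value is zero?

1

Heap A, S = {1, 2, 3}:
G(0) = 0
G(1) = mex{0} = 1
G(2) = mex{1,0} = 2
G(3) = mex{2,1,0} = 3
G(4) = mex{3,2,1} = 0
G(5) = mex{0,3,2} = 1
G(6) = mex{1,0,3} = 2
G(7) = mex{2,1,0} = 3
G(8) = mex{3,2,1} = 0
G(9) = mex{0,3,2} = 1
G(10) = mex{1,0,3} = 2
G(11) = mex{2,1,0} = 3
G(12) = mex{3,2,1} = 0
G(13) = mex{0,3,2} = 1
G_A(13) = 1.
Heap B, S = {1, 3}:
G(0) = 0
G(1) = mex{0} = 1
G(2) = mex{1} = 0
G(3) = mex{0,0} = 1
G(4) = mex{1,1} = 0
G(5) = mex{0,0} = 1
G(6) = mex{1,1} = 0
G(7) = mex{0,0} = 1
G(8) = mex{1,1} = 0
G(9) = mex{0,0} = 1
G(10) = mex{1,1} = 0
G(11) = mex{0,0} = 1
G(12) = mex{1,1} = 0
G(13) = mex{0,0} = 1
G(14) = mex{1,1} = 0
G(15) = mex{0,0} = 1
G(16) = mex{1,1} = 0
G(17) = mex{0,0} = 1
G(18) = mex{1,1} = 0
G(19) = mex{0,0} = 1
G(20) = mex{1,1} = 0
G(21) = mex{0,0} = 1
G(22) = mex{1,1} = 0
G_B(22) = 0.
Heap C, S = {1, 5, 6, 8, 9}:
n :  0  1  2  3  4  5  6  7  8  9 10 11 12 13 14 15 16 17 18 19 20 21 22 23 24 25 26
G :  0  1  0  1  0  1  2  3  2  3  2  3  4  5  0  1  0  1  0  1  2  3  2  3  2  3  4
G_C(26) = 4.
Combined Grundy value = 1 ⊕ 0 ⊕ 4 = 5.
A winning move leaves total XOR = 0, i.e. changes one component's Grundy value g to g ⊕ X where X is the current total.
Heap A: need g' = 1⊕5 = 4. Options: 13−1→G=0, 13−2→G=3, 13−3→G=2. Hits: 0.
Heap B: need g' = 0⊕5 = 5. Options: 22−1→G=1, 22−3→G=1. Hits: 0.
Heap C: need g' = 4⊕5 = 1. Options: 26−1→G=3, 26−5→G=3, 26−6→G=2, 26−8→G=0, 26−9→G=1. Hits: 1.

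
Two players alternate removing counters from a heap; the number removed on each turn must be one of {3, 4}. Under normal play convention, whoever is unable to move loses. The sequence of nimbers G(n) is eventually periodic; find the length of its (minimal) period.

G(0) = 0
G(1) = mex{} = 0
G(2) = mex{} = 0
G(3) = mex{0} = 1
G(4) = mex{0,0} = 1
G(5) = mex{0,0} = 1
G(6) = mex{1,0} = 2
G(7) = mex{1,1} = 0
G(8) = mex{1,1} = 0
G(9) = mex{2,1} = 0
G(10) = mex{0,2} = 1
G(11) = mex{0,0} = 1
G(12) = mex{0,0} = 1
G(13) = mex{1,0} = 2
G(14) = mex{1,1} = 0
G(15) = mex{1,1} = 0
G(n+7) = G(n) holds for n = 0,…,3 (a full window of length max(S) = 4), so the sequence is purely periodic with period 7.

7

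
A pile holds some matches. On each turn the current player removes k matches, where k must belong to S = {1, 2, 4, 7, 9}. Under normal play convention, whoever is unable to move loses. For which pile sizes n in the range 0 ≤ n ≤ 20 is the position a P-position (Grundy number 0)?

n :  0  1  2  3  4  5  6  7  8  9 10 11 12 13 14 15 16 17 18 19 20
G :  0  1  2  0  1  2  0  1  2  3  4  0  1  2  0  1  2  0  1  2  3
P-positions are exactly the n with G(n) = 0.

0, 3, 6, 11, 14, 17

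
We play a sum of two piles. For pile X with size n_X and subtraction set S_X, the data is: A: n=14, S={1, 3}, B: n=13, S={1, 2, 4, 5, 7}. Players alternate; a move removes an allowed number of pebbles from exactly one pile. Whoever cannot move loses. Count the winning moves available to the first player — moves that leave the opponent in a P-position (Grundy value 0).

Pile A, S = {1, 3}:
G(0) = 0
G(1) = mex{0} = 1
G(2) = mex{1} = 0
G(3) = mex{0,0} = 1
G(4) = mex{1,1} = 0
G(5) = mex{0,0} = 1
G(6) = mex{1,1} = 0
G(7) = mex{0,0} = 1
G(8) = mex{1,1} = 0
G(9) = mex{0,0} = 1
G(10) = mex{1,1} = 0
G(11) = mex{0,0} = 1
G(12) = mex{1,1} = 0
G(13) = mex{0,0} = 1
G(14) = mex{1,1} = 0
G_A(14) = 0.
Pile B, S = {1, 2, 4, 5, 7}:
G(0) = 0
G(1) = mex{0} = 1
G(2) = mex{1,0} = 2
G(3) = mex{2,1} = 0
G(4) = mex{0,2,0} = 1
G(5) = mex{1,0,1,0} = 2
G(6) = mex{2,1,2,1} = 0
G(7) = mex{0,2,0,2,0} = 1
G(8) = mex{1,0,1,0,1} = 2
G(9) = mex{2,1,2,1,2} = 0
G(10) = mex{0,2,0,2,0} = 1
G(11) = mex{1,0,1,0,1} = 2
G(12) = mex{2,1,2,1,2} = 0
G(13) = mex{0,2,0,2,0} = 1
G_B(13) = 1.
Combined Grundy value = 0 ⊕ 1 = 1.
A winning move leaves total XOR = 0, i.e. changes one component's Grundy value g to g ⊕ X where X is the current total.
Pile A: need g' = 0⊕1 = 1. Options: 14−1→G=1, 14−3→G=1. Hits: 2.
Pile B: need g' = 1⊕1 = 0. Options: 13−1→G=0, 13−2→G=2, 13−4→G=0, 13−5→G=2, 13−7→G=0. Hits: 3.

5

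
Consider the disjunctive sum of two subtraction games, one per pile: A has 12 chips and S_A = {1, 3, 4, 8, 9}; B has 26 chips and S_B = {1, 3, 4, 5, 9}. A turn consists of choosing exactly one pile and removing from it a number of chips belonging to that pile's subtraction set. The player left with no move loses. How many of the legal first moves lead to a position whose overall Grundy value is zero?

Pile A, S = {1, 3, 4, 8, 9}:
G(0) = 0
G(1) = mex{0} = 1
G(2) = mex{1} = 0
G(3) = mex{0,0} = 1
G(4) = mex{1,1,0} = 2
G(5) = mex{2,0,1} = 3
G(6) = mex{3,1,0} = 2
G(7) = mex{2,2,1} = 0
G(8) = mex{0,3,2,0} = 1
G(9) = mex{1,2,3,1,0} = 4
G(10) = mex{4,0,2,0,1} = 3
G(11) = mex{3,1,0,1,0} = 2
G(12) = mex{2,4,1,2,1} = 0
G_A(12) = 0.
Pile B, S = {1, 3, 4, 5, 9}:
G(0) = 0
G(1) = mex{0} = 1
G(2) = mex{1} = 0
G(3) = mex{0,0} = 1
G(4) = mex{1,1,0} = 2
G(5) = mex{2,0,1,0} = 3
G(6) = mex{3,1,0,1} = 2
G(7) = mex{2,2,1,0} = 3
G(8) = mex{3,3,2,1} = 0
G(9) = mex{0,2,3,2,0} = 1
G(10) = mex{1,3,2,3,1} = 0
G(11) = mex{0,0,3,2,0} = 1
G(12) = mex{1,1,0,3,1} = 2
G(13) = mex{2,0,1,0,2} = 3
G(14) = mex{3,1,0,1,3} = 2
G(15) = mex{2,2,1,0,2} = 3
G(16) = mex{3,3,2,1,3} = 0
G(17) = mex{0,2,3,2,0} = 1
G(18) = mex{1,3,2,3,1} = 0
G(19) = mex{0,0,3,2,0} = 1
G(20) = mex{1,1,0,3,1} = 2
G(21) = mex{2,0,1,0,2} = 3
G(22) = mex{3,1,0,1,3} = 2
G(23) = mex{2,2,1,0,2} = 3
G(24) = mex{3,3,2,1,3} = 0
G(25) = mex{0,2,3,2,0} = 1
G(26) = mex{1,3,2,3,1} = 0
G_B(26) = 0.
Combined Grundy value = 0 ⊕ 0 = 0.
A winning move leaves total XOR = 0, i.e. changes one component's Grundy value g to g ⊕ X where X is the current total.
Pile A: target g' = 0⊕0 = 0, but every legal move changes the Grundy value (mex property), so 0 moves.
Pile B: target g' = 0⊕0 = 0, but every legal move changes the Grundy value (mex property), so 0 moves.

0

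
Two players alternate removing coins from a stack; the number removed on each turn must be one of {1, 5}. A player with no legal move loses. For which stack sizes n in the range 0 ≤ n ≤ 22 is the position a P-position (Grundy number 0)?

n :  0  1  2  3  4  5  6  7  8  9 10 11 12 13 14 15 16 17 18 19 20 21 22
G :  0  1  0  1  0  1  0  1  0  1  0  1  0  1  0  1  0  1  0  1  0  1  0
P-positions are exactly the n with G(n) = 0.

0, 2, 4, 6, 8, 10, 12, 14, 16, 18, 20, 22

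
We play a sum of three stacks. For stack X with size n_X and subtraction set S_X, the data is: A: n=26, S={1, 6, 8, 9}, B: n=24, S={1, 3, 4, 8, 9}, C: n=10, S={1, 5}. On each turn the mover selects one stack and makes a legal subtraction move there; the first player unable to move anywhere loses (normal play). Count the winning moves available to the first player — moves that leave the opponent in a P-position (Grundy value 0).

Stack A, S = {1, 6, 8, 9}:
G(0) = 0
G(1) = mex{0} = 1
G(2) = mex{1} = 0
G(3) = mex{0} = 1
G(4) = mex{1} = 0
G(5) = mex{0} = 1
G(6) = mex{1,0} = 2
G(7) = mex{2,1} = 0
G(8) = mex{0,0,0} = 1
G(9) = mex{1,1,1,0} = 2
G(10) = mex{2,0,0,1} = 3
G(11) = mex{3,1,1,0} = 2
G(12) = mex{2,2,0,1} = 3
G(13) = mex{3,0,1,0} = 2
G(14) = mex{2,1,2,1} = 0
G(15) = mex{0,2,0,2} = 1
G(16) = mex{1,3,1,0} = 2
G(17) = mex{2,2,2,1} = 0
G(18) = mex{0,3,3,2} = 1
G(19) = mex{1,2,2,3} = 0
G(20) = mex{0,0,3,2} = 1
G(21) = mex{1,1,2,3} = 0
G(22) = mex{0,2,0,2} = 1
G(23) = mex{1,0,1,0} = 2
G(24) = mex{2,1,2,1} = 0
G(25) = mex{0,0,0,2} = 1
G(26) = mex{1,1,1,0} = 2
G_A(26) = 2.
Stack B, S = {1, 3, 4, 8, 9}:
n :  0  1  2  3  4  5  6  7  8  9 10 11 12 13 14 15 16 17 18 19 20 21 22 23 24
G :  0  1  0  1  2  3  2  0  1  4  3  2  0  1  0  1  2  3  2  0  1  4  3  2  0
G_B(24) = 0.
Stack C, S = {1, 5}:
n :  0  1  2  3  4  5  6  7  8  9 10
G :  0  1  0  1  0  1  0  1  0  1  0
G_C(10) = 0.
Combined Grundy value = 2 ⊕ 0 ⊕ 0 = 2.
A winning move leaves total XOR = 0, i.e. changes one component's Grundy value g to g ⊕ X where X is the current total.
Stack A: need g' = 2⊕2 = 0. Options: 26−1→G=1, 26−6→G=1, 26−8→G=1, 26−9→G=0. Hits: 1.
Stack B: need g' = 0⊕2 = 2. Options: 24−1→G=2, 24−3→G=4, 24−4→G=1, 24−8→G=2, 24−9→G=1. Hits: 2.
Stack C: need g' = 0⊕2 = 2. Options: 10−1→G=1, 10−5→G=1. Hits: 0.

3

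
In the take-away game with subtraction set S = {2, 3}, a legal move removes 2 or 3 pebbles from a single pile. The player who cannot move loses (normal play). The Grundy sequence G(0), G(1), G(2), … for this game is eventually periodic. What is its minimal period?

G(0) = 0
G(1) = mex{} = 0
G(2) = mex{0} = 1
G(3) = mex{0,0} = 1
G(4) = mex{1,0} = 2
G(5) = mex{1,1} = 0
G(6) = mex{2,1} = 0
G(7) = mex{0,2} = 1
G(8) = mex{0,0} = 1
G(9) = mex{1,0} = 2
G(10) = mex{1,1} = 0
G(11) = mex{2,1} = 0
G(12) = mex{0,2} = 1
G(13) = mex{0,0} = 1
G(14) = mex{1,0} = 2
G(n+5) = G(n) holds for n = 0,…,2 (a full window of length max(S) = 3), so the sequence is purely periodic with period 5.

5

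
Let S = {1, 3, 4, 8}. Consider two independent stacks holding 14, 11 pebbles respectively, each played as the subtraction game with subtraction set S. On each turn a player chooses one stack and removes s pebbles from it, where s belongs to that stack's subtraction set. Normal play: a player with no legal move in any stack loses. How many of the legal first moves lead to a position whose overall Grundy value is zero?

All stacks use S = {1, 3, 4, 8}:
n :  0  1  2  3  4  5  6  7  8  9 10 11 12 13 14
G :  0  1  0  1  2  3  2  0  1  0  1  2  3  2  0
Stack A: G(14) = 0.
Stack B: G(11) = 2.
Combined Grundy value = 0 ⊕ 2 = 2.
A winning move leaves total XOR = 0, i.e. changes one component's Grundy value g to g ⊕ X where X is the current total.
Stack A: need g' = 0⊕2 = 2. Options: 14−1→G=2, 14−3→G=2, 14−4→G=1, 14−8→G=2. Hits: 3.
Stack B: need g' = 2⊕2 = 0. Options: 11−1→G=1, 11−3→G=1, 11−4→G=0, 11−8→G=1. Hits: 1.

4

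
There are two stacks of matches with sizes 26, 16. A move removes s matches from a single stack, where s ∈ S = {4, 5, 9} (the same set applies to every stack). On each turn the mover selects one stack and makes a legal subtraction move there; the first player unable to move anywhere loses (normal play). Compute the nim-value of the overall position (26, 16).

All stacks use S = {4, 5, 9}:
n :  0  1  2  3  4  5  6  7  8  9 10 11 12 13 14 15 16 17 18 19 20 21 22 23 24 25 26
G :  0  0  0  0  1  1  1  1  2  2  2  2  3  0  0  0  0  1  1  1  1  2  2  2  2  3  0
Stack A: G(26) = 0.
Stack B: G(16) = 0.
Combined Grundy value = 0 ⊕ 0 = 0.

0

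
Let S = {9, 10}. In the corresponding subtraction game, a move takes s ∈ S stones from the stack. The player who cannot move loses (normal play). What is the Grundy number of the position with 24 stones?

0

n :  0  1  2  3  4  5  6  7  8  9 10 11 12 13 14 15 16 17 18 19 20 21 22 23 24
G :  0  0  0  0  0  0  0  0  0  1  1  1  1  1  1  1  1  1  2  0  0  0  0  0  0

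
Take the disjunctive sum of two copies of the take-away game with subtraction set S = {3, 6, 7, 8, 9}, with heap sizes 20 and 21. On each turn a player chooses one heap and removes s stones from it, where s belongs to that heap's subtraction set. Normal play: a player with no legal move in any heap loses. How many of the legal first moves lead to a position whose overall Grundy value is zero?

2

All heaps use S = {3, 6, 7, 8, 9}:
G(0) = 0
G(1) = mex{} = 0
G(2) = mex{} = 0
G(3) = mex{0} = 1
G(4) = mex{0} = 1
G(5) = mex{0} = 1
G(6) = mex{1,0} = 2
G(7) = mex{1,0,0} = 2
G(8) = mex{1,0,0,0} = 2
G(9) = mex{2,1,0,0,0} = 3
G(10) = mex{2,1,1,0,0} = 3
G(11) = mex{2,1,1,1,0} = 3
G(12) = mex{3,2,1,1,1} = 0
G(13) = mex{3,2,2,1,1} = 0
G(14) = mex{3,2,2,2,1} = 0
G(15) = mex{0,3,2,2,2} = 1
G(16) = mex{0,3,3,2,2} = 1
G(17) = mex{0,3,3,3,2} = 1
G(18) = mex{1,0,3,3,3} = 2
G(19) = mex{1,0,0,3,3} = 2
G(20) = mex{1,0,0,0,3} = 2
G(21) = mex{2,1,0,0,0} = 3
Heap A: G(20) = 2.
Heap B: G(21) = 3.
Combined Grundy value = 2 ⊕ 3 = 1.
A winning move leaves total XOR = 0, i.e. changes one component's Grundy value g to g ⊕ X where X is the current total.
Heap A: need g' = 2⊕1 = 3. Options: 20−3→G=1, 20−6→G=0, 20−7→G=0, 20−8→G=0, 20−9→G=3. Hits: 1.
Heap B: need g' = 3⊕1 = 2. Options: 21−3→G=2, 21−6→G=1, 21−7→G=0, 21−8→G=0, 21−9→G=0. Hits: 1.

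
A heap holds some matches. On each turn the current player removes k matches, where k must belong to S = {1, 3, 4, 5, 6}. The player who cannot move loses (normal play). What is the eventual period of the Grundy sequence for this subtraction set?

9

G(0) = 0
G(1) = mex{0} = 1
G(2) = mex{1} = 0
G(3) = mex{0,0} = 1
G(4) = mex{1,1,0} = 2
G(5) = mex{2,0,1,0} = 3
G(6) = mex{3,1,0,1,0} = 2
G(7) = mex{2,2,1,0,1} = 3
G(8) = mex{3,3,2,1,0} = 4
G(9) = mex{4,2,3,2,1} = 0
G(10) = mex{0,3,2,3,2} = 1
G(11) = mex{1,4,3,2,3} = 0
G(12) = mex{0,0,4,3,2} = 1
G(13) = mex{1,1,0,4,3} = 2
G(14) = mex{2,0,1,0,4} = 3
G(15) = mex{3,1,0,1,0} = 2
G(16) = mex{2,2,1,0,1} = 3
G(17) = mex{3,3,2,1,0} = 4
G(18) = mex{4,2,3,2,1} = 0
G(19) = mex{0,3,2,3,2} = 1
G(n+9) = G(n) holds for n = 0,…,5 (a full window of length max(S) = 6), so the sequence is purely periodic with period 9.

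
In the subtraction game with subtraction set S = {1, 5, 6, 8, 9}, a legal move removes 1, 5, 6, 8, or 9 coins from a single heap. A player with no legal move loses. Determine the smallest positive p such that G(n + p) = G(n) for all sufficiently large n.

n :  0  1  2  3  4  5  6  7  8  9 10 11 12 13 14 15 16 17 18 19 20 21 22 23 24 25 26 27 28 29
G :  0  1  0  1  0  1  2  3  2  3  2  3  4  5  0  1  0  1  0  1  2  3  2  3  2  3  4  5  0  1
G(n+14) = G(n) holds for n = 0,…,8 (a full window of length max(S) = 9), so the sequence is purely periodic with period 14.

14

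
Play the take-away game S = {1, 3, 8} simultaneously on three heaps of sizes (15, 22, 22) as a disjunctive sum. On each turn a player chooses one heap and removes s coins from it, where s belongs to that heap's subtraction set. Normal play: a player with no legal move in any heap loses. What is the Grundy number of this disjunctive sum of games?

All heaps use S = {1, 3, 8}:
G(0) = 0
G(1) = mex{0} = 1
G(2) = mex{1} = 0
G(3) = mex{0,0} = 1
G(4) = mex{1,1} = 0
G(5) = mex{0,0} = 1
G(6) = mex{1,1} = 0
G(7) = mex{0,0} = 1
G(8) = mex{1,1,0} = 2
G(9) = mex{2,0,1} = 3
G(10) = mex{3,1,0} = 2
G(11) = mex{2,2,1} = 0
G(12) = mex{0,3,0} = 1
G(13) = mex{1,2,1} = 0
G(14) = mex{0,0,0} = 1
G(15) = mex{1,1,1} = 0
G(16) = mex{0,0,2} = 1
G(17) = mex{1,1,3} = 0
G(18) = mex{0,0,2} = 1
G(19) = mex{1,1,0} = 2
G(20) = mex{2,0,1} = 3
G(21) = mex{3,1,0} = 2
G(22) = mex{2,2,1} = 0
Heap A: G(15) = 0.
Heap B: G(22) = 0.
Heap C: G(22) = 0.
Combined Grundy value = 0 ⊕ 0 ⊕ 0 = 0.

0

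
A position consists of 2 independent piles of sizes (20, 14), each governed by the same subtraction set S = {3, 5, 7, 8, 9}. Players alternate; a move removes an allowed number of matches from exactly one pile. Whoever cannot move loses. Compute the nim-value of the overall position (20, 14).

All piles use S = {3, 5, 7, 8, 9}:
n :  0  1  2  3  4  5  6  7  8  9 10 11 12 13 14 15 16 17 18 19 20
G :  0  0  0  1  1  1  2  2  2  3  3  3  0  0  0  1  1  1  2  2  2
Pile A: G(20) = 2.
Pile B: G(14) = 0.
Combined Grundy value = 2 ⊕ 0 = 2.

2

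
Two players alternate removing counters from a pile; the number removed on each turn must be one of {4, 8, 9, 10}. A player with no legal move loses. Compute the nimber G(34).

G(0) = 0
G(1) = mex{} = 0
G(2) = mex{} = 0
G(3) = mex{} = 0
G(4) = mex{0} = 1
G(5) = mex{0} = 1
G(6) = mex{0} = 1
G(7) = mex{0} = 1
G(8) = mex{1,0} = 2
G(9) = mex{1,0,0} = 2
G(10) = mex{1,0,0,0} = 2
G(11) = mex{1,0,0,0} = 2
G(12) = mex{2,1,0,0} = 3
G(13) = mex{2,1,1,0} = 3
G(14) = mex{2,1,1,1} = 0
G(15) = mex{2,1,1,1} = 0
G(16) = mex{3,2,1,1} = 0
G(17) = mex{3,2,2,1} = 0
G(18) = mex{0,2,2,2} = 1
G(19) = mex{0,2,2,2} = 1
G(20) = mex{0,3,2,2} = 1
G(21) = mex{0,3,3,2} = 1
G(22) = mex{1,0,3,3} = 2
G(23) = mex{1,0,0,3} = 2
G(24) = mex{1,0,0,0} = 2
G(25) = mex{1,0,0,0} = 2
G(26) = mex{2,1,0,0} = 3
G(27) = mex{2,1,1,0} = 3
G(28) = mex{2,1,1,1} = 0
G(29) = mex{2,1,1,1} = 0
G(30) = mex{3,2,1,1} = 0
G(31) = mex{3,2,2,1} = 0
G(32) = mex{0,2,2,2} = 1
G(33) = mex{0,2,2,2} = 1
G(34) = mex{0,3,2,2} = 1

1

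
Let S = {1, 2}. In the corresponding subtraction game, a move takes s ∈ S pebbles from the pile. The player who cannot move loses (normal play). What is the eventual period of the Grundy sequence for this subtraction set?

3

G(0) = 0
G(1) = mex{0} = 1
G(2) = mex{1,0} = 2
G(3) = mex{2,1} = 0
G(4) = mex{0,2} = 1
G(5) = mex{1,0} = 2
G(6) = mex{2,1} = 0
G(7) = mex{0,2} = 1
G(8) = mex{1,0} = 2
G(9) = mex{2,1} = 0
G(10) = mex{0,2} = 1
G(11) = mex{1,0} = 2
G(12) = mex{2,1} = 0
G(13) = mex{0,2} = 1
G(14) = mex{1,0} = 2
G(n+3) = G(n) holds for n = 0,…,1 (a full window of length max(S) = 2), so the sequence is purely periodic with period 3.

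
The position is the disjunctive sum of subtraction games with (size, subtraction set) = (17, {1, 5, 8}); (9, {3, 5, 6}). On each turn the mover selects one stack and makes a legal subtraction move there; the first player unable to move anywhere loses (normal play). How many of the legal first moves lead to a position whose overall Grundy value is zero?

0

Stack A, S = {1, 5, 8}:
G(0) = 0
G(1) = mex{0} = 1
G(2) = mex{1} = 0
G(3) = mex{0} = 1
G(4) = mex{1} = 0
G(5) = mex{0,0} = 1
G(6) = mex{1,1} = 0
G(7) = mex{0,0} = 1
G(8) = mex{1,1,0} = 2
G(9) = mex{2,0,1} = 3
G(10) = mex{3,1,0} = 2
G(11) = mex{2,0,1} = 3
G(12) = mex{3,1,0} = 2
G(13) = mex{2,2,1} = 0
G(14) = mex{0,3,0} = 1
G(15) = mex{1,2,1} = 0
G(16) = mex{0,3,2} = 1
G(17) = mex{1,2,3} = 0
G_A(17) = 0.
Stack B, S = {3, 5, 6}:
G(0) = 0
G(1) = mex{} = 0
G(2) = mex{} = 0
G(3) = mex{0} = 1
G(4) = mex{0} = 1
G(5) = mex{0,0} = 1
G(6) = mex{1,0,0} = 2
G(7) = mex{1,0,0} = 2
G(8) = mex{1,1,0} = 2
G(9) = mex{2,1,1} = 0
G_B(9) = 0.
Combined Grundy value = 0 ⊕ 0 = 0.
A winning move leaves total XOR = 0, i.e. changes one component's Grundy value g to g ⊕ X where X is the current total.
Stack A: target g' = 0⊕0 = 0, but every legal move changes the Grundy value (mex property), so 0 moves.
Stack B: target g' = 0⊕0 = 0, but every legal move changes the Grundy value (mex property), so 0 moves.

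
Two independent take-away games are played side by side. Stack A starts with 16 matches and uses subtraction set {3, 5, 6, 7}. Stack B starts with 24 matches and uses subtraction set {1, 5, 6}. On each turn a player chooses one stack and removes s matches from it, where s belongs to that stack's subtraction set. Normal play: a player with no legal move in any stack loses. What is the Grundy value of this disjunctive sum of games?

Stack A, S = {3, 5, 6, 7}:
n :  0  1  2  3  4  5  6  7  8  9 10 11 12 13 14 15 16
G :  0  0  0  1  1  1  2  2  2  3  0  0  0  1  1  1  2
G_A(16) = 2.
Stack B, S = {1, 5, 6}:
G(0) = 0
G(1) = mex{0} = 1
G(2) = mex{1} = 0
G(3) = mex{0} = 1
G(4) = mex{1} = 0
G(5) = mex{0,0} = 1
G(6) = mex{1,1,0} = 2
G(7) = mex{2,0,1} = 3
G(8) = mex{3,1,0} = 2
G(9) = mex{2,0,1} = 3
G(10) = mex{3,1,0} = 2
G(11) = mex{2,2,1} = 0
G(12) = mex{0,3,2} = 1
G(13) = mex{1,2,3} = 0
G(14) = mex{0,3,2} = 1
G(15) = mex{1,2,3} = 0
G(16) = mex{0,0,2} = 1
G(17) = mex{1,1,0} = 2
G(18) = mex{2,0,1} = 3
G(19) = mex{3,1,0} = 2
G(20) = mex{2,0,1} = 3
G(21) = mex{3,1,0} = 2
G(22) = mex{2,2,1} = 0
G(23) = mex{0,3,2} = 1
G(24) = mex{1,2,3} = 0
G_B(24) = 0.
Combined Grundy value = 2 ⊕ 0 = 2.

2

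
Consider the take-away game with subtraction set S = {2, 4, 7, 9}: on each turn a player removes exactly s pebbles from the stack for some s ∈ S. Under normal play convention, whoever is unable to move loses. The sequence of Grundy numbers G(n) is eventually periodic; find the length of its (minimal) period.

11

n :  0  1  2  3  4  5  6  7  8  9 10 11 12 13 14 15 16 17 18 19 20 21 22 23
G :  0  0  1  1  2  2  0  3  1  4  2  0  0  1  1  2  2  0  3  1  4  2  0  0
G(n+11) = G(n) holds for n = 0,…,8 (a full window of length max(S) = 9), so the sequence is purely periodic with period 11.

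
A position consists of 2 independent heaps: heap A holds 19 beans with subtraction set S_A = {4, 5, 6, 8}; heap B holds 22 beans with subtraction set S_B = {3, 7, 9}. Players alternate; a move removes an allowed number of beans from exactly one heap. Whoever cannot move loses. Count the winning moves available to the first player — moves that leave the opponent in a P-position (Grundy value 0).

Heap A, S = {4, 5, 6, 8}:
n :  0  1  2  3  4  5  6  7  8  9 10 11 12 13 14 15 16 17 18 19
G :  0  0  0  0  1  1  1  1  2  2  2  2  0  0  0  0  1  1  1  1
G_A(19) = 1.
Heap B, S = {3, 7, 9}:
n :  0  1  2  3  4  5  6  7  8  9 10 11 12 13 14 15 16 17 18 19 20 21 22
G :  0  0  0  1  1  1  0  2  2  1  3  3  0  2  0  1  0  1  0  1  0  1  0
G_B(22) = 0.
Combined Grundy value = 1 ⊕ 0 = 1.
A winning move leaves total XOR = 0, i.e. changes one component's Grundy value g to g ⊕ X where X is the current total.
Heap A: need g' = 1⊕1 = 0. Options: 19−4→G=0, 19−5→G=0, 19−6→G=0, 19−8→G=2. Hits: 3.
Heap B: need g' = 0⊕1 = 1. Options: 22−3→G=1, 22−7→G=1, 22−9→G=2. Hits: 2.

5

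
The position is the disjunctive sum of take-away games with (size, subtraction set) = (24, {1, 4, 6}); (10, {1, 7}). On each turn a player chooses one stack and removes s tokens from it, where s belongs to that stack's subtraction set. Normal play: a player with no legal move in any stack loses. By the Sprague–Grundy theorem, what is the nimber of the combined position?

Stack A, S = {1, 4, 6}:
G(0) = 0
G(1) = mex{0} = 1
G(2) = mex{1} = 0
G(3) = mex{0} = 1
G(4) = mex{1,0} = 2
G(5) = mex{2,1} = 0
G(6) = mex{0,0,0} = 1
G(7) = mex{1,1,1} = 0
G(8) = mex{0,2,0} = 1
G(9) = mex{1,0,1} = 2
G(10) = mex{2,1,2} = 0
G(11) = mex{0,0,0} = 1
G(12) = mex{1,1,1} = 0
G(13) = mex{0,2,0} = 1
G(14) = mex{1,0,1} = 2
G(15) = mex{2,1,2} = 0
G(16) = mex{0,0,0} = 1
G(17) = mex{1,1,1} = 0
G(18) = mex{0,2,0} = 1
G(19) = mex{1,0,1} = 2
G(20) = mex{2,1,2} = 0
G(21) = mex{0,0,0} = 1
G(22) = mex{1,1,1} = 0
G(23) = mex{0,2,0} = 1
G(24) = mex{1,0,1} = 2
G_A(24) = 2.
Stack B, S = {1, 7}:
n :  0  1  2  3  4  5  6  7  8  9 10
G :  0  1  0  1  0  1  0  1  0  1  0
G_B(10) = 0.
Combined Grundy value = 2 ⊕ 0 = 2.

2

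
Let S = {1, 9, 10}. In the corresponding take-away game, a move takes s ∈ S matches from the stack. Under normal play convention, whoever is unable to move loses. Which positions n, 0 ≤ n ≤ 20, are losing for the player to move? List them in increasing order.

0, 2, 4, 6, 8, 19

n :  0  1  2  3  4  5  6  7  8  9 10 11 12 13 14 15 16 17 18 19 20
G :  0  1  0  1  0  1  0  1  0  1  2  3  2  3  2  3  2  3  2  0  1
P-positions are exactly the n with G(n) = 0.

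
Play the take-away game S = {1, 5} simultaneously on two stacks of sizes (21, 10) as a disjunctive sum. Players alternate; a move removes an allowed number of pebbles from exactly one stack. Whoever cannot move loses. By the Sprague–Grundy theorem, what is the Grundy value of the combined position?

1

All stacks use S = {1, 5}:
G(0) = 0
G(1) = mex{0} = 1
G(2) = mex{1} = 0
G(3) = mex{0} = 1
G(4) = mex{1} = 0
G(5) = mex{0,0} = 1
G(6) = mex{1,1} = 0
G(7) = mex{0,0} = 1
G(8) = mex{1,1} = 0
G(9) = mex{0,0} = 1
G(10) = mex{1,1} = 0
G(11) = mex{0,0} = 1
G(12) = mex{1,1} = 0
G(13) = mex{0,0} = 1
G(14) = mex{1,1} = 0
G(15) = mex{0,0} = 1
G(16) = mex{1,1} = 0
G(17) = mex{0,0} = 1
G(18) = mex{1,1} = 0
G(19) = mex{0,0} = 1
G(20) = mex{1,1} = 0
G(21) = mex{0,0} = 1
Stack A: G(21) = 1.
Stack B: G(10) = 0.
Combined Grundy value = 1 ⊕ 0 = 1.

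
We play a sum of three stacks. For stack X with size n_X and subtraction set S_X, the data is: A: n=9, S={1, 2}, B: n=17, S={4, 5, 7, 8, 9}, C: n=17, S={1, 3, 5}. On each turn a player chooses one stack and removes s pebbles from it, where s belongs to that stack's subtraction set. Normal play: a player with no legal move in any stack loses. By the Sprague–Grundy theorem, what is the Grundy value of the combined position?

0

Stack A, S = {1, 2}:
n : 0 1 2 3 4 5 6 7 8 9
G : 0 1 2 0 1 2 0 1 2 0
G_A(9) = 0.
Stack B, S = {4, 5, 7, 8, 9}:
n :  0  1  2  3  4  5  6  7  8  9 10 11 12 13 14 15 16 17
G :  0  0  0  0  1  1  1  1  2  2  2  2  3  0  0  0  0  1
G_B(17) = 1.
Stack C, S = {1, 3, 5}:
G(0) = 0
G(1) = mex{0} = 1
G(2) = mex{1} = 0
G(3) = mex{0,0} = 1
G(4) = mex{1,1} = 0
G(5) = mex{0,0,0} = 1
G(6) = mex{1,1,1} = 0
G(7) = mex{0,0,0} = 1
G(8) = mex{1,1,1} = 0
G(9) = mex{0,0,0} = 1
G(10) = mex{1,1,1} = 0
G(11) = mex{0,0,0} = 1
G(12) = mex{1,1,1} = 0
G(13) = mex{0,0,0} = 1
G(14) = mex{1,1,1} = 0
G(15) = mex{0,0,0} = 1
G(16) = mex{1,1,1} = 0
G(17) = mex{0,0,0} = 1
G_C(17) = 1.
Combined Grundy value = 0 ⊕ 1 ⊕ 1 = 0.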